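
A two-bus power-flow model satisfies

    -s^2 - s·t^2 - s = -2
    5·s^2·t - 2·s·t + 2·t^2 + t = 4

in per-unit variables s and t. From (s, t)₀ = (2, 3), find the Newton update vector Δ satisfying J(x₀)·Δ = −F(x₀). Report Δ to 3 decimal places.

(-0.587, -1.149)

At (2, 3): F = (-22.000, 65.000).
Jacobian J = [[-2·s - t^2 - 1, -2·s·t], [10·s·t - 2·t, 5·s^2 - 2·s + 4·t + 1]].
At the point, J = [[-14.000, -12.000], [54.000, 29.000]] (det J = 242.000).
Solving J·Δ = −F gives Δ = (-0.587, -1.149).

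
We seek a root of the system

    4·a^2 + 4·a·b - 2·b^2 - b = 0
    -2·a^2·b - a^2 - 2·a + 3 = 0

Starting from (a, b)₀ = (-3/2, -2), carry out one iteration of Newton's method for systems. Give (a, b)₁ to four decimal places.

(-0.7054, -1.1089)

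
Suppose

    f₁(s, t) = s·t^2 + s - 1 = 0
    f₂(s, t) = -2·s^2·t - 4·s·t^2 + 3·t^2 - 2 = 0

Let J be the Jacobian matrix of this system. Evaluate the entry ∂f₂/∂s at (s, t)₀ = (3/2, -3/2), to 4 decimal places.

0.0000

∂f₂/∂s = -4·s·t - 4·t^2.
At (3/2, -3/2) this is 0.0000.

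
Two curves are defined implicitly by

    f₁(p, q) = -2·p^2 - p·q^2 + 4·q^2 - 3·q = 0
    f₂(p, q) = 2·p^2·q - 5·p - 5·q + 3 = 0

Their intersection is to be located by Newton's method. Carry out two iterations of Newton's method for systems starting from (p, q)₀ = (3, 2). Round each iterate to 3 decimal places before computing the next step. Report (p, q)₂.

(1.935, 2.755)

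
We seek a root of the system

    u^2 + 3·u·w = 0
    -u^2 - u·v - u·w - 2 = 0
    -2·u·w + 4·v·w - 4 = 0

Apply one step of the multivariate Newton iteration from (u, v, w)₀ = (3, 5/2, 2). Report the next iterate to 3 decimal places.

(1.150, 1.342, 1.467)

At (3, 5/2, 2): F = (27.000, -24.500, 4.000).
Jacobian J = [[2·u + 3·w, 0, 3·u], [-2·u - v - w, -u, -u], [-2·w, 4·w, -2·u + 4·v]].
At the point, J = [[12.000, 0.000, 9.000], [-10.500, -3.000, -3.000], [-4.000, 8.000, 4.000]] (det J = -720.000).
Solving J·Δ = −F gives Δ = (-1.850, -1.158, -0.533).
Then the next iterate is (u, v, w)₁ = (1.150, 1.342, 1.467).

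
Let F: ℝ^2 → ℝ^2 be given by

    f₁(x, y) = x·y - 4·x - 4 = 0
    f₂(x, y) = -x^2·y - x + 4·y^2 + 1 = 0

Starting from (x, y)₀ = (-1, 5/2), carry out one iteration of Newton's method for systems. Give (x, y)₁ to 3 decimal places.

(-1.939, 1.408)

At (-1, 5/2): F = (-2.500, 24.500).
Jacobian J = [[y - 4, x], [-2·x·y - 1, -x^2 + 8·y]].
At the point, J = [[-1.500, -1.000], [4.000, 19.000]] (det J = -24.500).
Solving J·Δ = −F gives Δ = (-0.939, -1.092).
Then the next iterate is (x, y)₁ = (-1.939, 1.408).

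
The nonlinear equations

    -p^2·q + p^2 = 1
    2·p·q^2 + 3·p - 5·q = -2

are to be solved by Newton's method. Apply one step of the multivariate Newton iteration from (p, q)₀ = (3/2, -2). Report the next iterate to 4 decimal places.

(1.2378, -0.4932)

At (3/2, -2): F = (5.7500, 28.5000).
Jacobian J = [[-2·p·q + 2·p, -p^2], [2·q^2 + 3, 4·p·q - 5]].
At the point, J = [[9.0000, -2.2500], [11.0000, -17.0000]] (det J = -128.2500).
Solving J·Δ = −F gives Δ = (-0.2622, 1.5068).
Then the next iterate is (p, q)₁ = (1.2378, -0.4932).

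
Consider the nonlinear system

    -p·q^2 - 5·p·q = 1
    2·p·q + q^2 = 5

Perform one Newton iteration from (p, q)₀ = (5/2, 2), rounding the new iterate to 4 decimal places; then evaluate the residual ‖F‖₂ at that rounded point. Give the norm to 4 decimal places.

15.7200

At (5/2, 2): F = (-36.0000, 9.0000).
Jacobian J = [[-q^2 - 5·q, -2·p·q - 5·p], [2·q, 2·p + 2·q]].
At the point, J = [[-14.0000, -22.5000], [4.0000, 9.0000]] (det J = -36.0000).
Solving J·Δ = −F gives Δ = (-3.3750, 0.5000).
Then the next iterate is (p, q)₁ = (-0.8750, 2.5000).
Re-evaluating at (-0.8750, 2.5000): F = (15.406250, -3.1250), so ‖F‖₂ = 15.7200.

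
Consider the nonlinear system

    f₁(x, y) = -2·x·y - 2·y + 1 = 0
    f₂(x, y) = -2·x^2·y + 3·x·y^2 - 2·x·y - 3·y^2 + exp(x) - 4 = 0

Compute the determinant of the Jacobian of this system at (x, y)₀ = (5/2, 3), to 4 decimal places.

-34.7225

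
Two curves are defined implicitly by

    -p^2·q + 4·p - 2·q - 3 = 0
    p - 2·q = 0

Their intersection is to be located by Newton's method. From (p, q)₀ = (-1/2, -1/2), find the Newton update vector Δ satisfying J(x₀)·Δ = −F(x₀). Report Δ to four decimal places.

At (-1/2, -1/2): F = (-3.8750, 0.5000).
Jacobian J = [[-2·p·q + 4, -p^2 - 2], [1, -2]].
At the point, J = [[3.5000, -2.2500], [1.0000, -2.0000]] (det J = -4.7500).
Solving J·Δ = −F gives Δ = (1.8684, 1.1842).

(1.8684, 1.1842)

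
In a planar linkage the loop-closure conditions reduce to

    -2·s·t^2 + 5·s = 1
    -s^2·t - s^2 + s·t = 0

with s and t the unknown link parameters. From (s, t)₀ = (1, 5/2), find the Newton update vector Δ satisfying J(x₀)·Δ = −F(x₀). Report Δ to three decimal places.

(-0.222, -0.683)

At (1, 5/2): F = (-8.500, -1.000).
Jacobian J = [[-2·t^2 + 5, -4·s·t], [-2·s·t - 2·s + t, -s^2 + s]].
At the point, J = [[-7.500, -10.000], [-4.500, 0.000]] (det J = -45.000).
Solving J·Δ = −F gives Δ = (-0.222, -0.683).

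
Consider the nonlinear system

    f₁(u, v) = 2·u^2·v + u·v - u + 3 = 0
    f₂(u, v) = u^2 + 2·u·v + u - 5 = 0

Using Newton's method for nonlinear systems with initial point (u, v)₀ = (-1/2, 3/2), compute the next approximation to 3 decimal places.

(0.900, -1.050)

At (-1/2, 3/2): F = (3.500, -6.750).
Jacobian J = [[4·u·v + v - 1, 2·u^2 + u], [2·u + 2·v + 1, 2·u]].
At the point, J = [[-2.500, 0.000], [3.000, -1.000]] (det J = 2.500).
Solving J·Δ = −F gives Δ = (1.400, -2.550).
Then the next iterate is (u, v)₁ = (0.900, -1.050).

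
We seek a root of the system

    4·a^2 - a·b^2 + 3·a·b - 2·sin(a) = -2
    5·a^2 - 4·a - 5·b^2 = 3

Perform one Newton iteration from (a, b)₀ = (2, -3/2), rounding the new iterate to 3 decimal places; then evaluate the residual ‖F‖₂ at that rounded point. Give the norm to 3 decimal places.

13.089

At (2, -3/2): F = (2.68141, -2.250).
Jacobian J = [[8·a - b^2 + 3·b - 2·cos(a), -2·a·b + 3·a], [10·a - 4, -10·b]].
At the point, J = [[10.08229, 12.000], [16.000, 15.000]] (det J = -40.76559).
Solving J·Δ = −F gives Δ = (1.649, -1.609).
Then the next iterate is (a, b)₁ = (3.649, -3.109).
Re-evaluating at (3.649, -3.109): F = (-13.07239, 0.65060), so ‖F‖₂ = 13.089.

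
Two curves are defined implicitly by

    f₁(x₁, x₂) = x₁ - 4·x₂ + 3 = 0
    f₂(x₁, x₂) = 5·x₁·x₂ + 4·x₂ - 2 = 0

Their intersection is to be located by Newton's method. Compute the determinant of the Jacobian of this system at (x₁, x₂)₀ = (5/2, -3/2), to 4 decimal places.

J = [[1, -4], [5·x₂, 5·x₁ + 4]].
At the point, J = [[1.0000, -4.0000], [-7.5000, 16.5000]].
det J = -13.5000.

-13.5000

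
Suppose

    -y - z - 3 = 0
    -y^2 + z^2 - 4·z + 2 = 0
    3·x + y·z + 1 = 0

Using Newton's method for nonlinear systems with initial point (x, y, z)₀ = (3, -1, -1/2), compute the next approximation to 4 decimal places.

At (3, -1, -1/2): F = (-1.5000, 3.2500, 10.5000).
Jacobian J = [[0, -1, -1], [0, -2·y, 2·z - 4], [3, z, y]].
At the point, J = [[0.0000, -1.0000, -1.0000], [0.0000, 2.0000, -5.0000], [3.0000, -0.5000, -1.0000]] (det J = 21.0000).
Solving J·Δ = −F gives Δ = (-3.7440, -1.5357, 0.0357).
Then the next iterate is (x, y, z)₁ = (-0.7440, -2.5357, -0.4643).

(-0.7440, -2.5357, -0.4643)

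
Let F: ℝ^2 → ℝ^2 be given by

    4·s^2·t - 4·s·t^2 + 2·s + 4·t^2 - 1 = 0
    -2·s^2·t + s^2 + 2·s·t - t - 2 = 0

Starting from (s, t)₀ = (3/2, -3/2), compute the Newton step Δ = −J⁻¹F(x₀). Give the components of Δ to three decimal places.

(-0.276, 0.607)

At (3/2, -3/2): F = (-16.000, 4.000).
Jacobian J = [[8·s·t - 4·t^2 + 2, 4·s^2 - 8·s·t + 8·t], [-4·s·t + 2·s + 2·t, -2·s^2 + 2·s - 1]].
At the point, J = [[-25.000, 15.000], [9.000, -2.500]] (det J = -72.500).
Solving J·Δ = −F gives Δ = (-0.276, 0.607).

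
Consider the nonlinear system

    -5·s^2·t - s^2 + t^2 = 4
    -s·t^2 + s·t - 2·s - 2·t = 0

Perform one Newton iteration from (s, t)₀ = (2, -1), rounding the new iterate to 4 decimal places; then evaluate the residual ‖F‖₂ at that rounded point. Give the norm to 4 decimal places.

At (2, -1): F = (13.0000, -6.0000).
Jacobian J = [[-10·s·t - 2·s, -5·s^2 + 2·t], [-t^2 + t - 2, -2·s·t + s - 2]].
At the point, J = [[16.0000, -22.0000], [-4.0000, 4.0000]] (det J = -24.0000).
Solving J·Δ = −F gives Δ = (-3.3333, -1.8333).
Then the next iterate is (s, t)₁ = (-1.3333, -2.8333).
Re-evaluating at (-1.3333, -2.8333): F = (27.433530, 22.814023), so ‖F‖₂ = 35.6802.

35.6802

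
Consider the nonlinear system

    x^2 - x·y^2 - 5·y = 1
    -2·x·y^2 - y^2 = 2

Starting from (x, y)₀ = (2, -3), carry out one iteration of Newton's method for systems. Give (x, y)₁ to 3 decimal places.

(15.708, 6.792)

At (2, -3): F = (0.000, -47.000).
Jacobian J = [[2·x - y^2, -2·x·y - 5], [-2·y^2, -4·x·y - 2·y]].
At the point, J = [[-5.000, 7.000], [-18.000, 30.000]] (det J = -24.000).
Solving J·Δ = −F gives Δ = (13.708, 9.792).
Then the next iterate is (x, y)₁ = (15.708, 6.792).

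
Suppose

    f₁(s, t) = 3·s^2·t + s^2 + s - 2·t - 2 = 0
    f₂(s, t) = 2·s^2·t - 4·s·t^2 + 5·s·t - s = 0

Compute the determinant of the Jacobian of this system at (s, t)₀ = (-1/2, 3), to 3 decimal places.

-125.000

J = [[6·s·t + 2·s + 1, 3·s^2 - 2], [4·s·t - 4·t^2 + 5·t - 1, 2·s^2 - 8·s·t + 5·s]].
At the point, J = [[-9.000, -1.250], [-28.000, 10.000]].
det J = -125.000.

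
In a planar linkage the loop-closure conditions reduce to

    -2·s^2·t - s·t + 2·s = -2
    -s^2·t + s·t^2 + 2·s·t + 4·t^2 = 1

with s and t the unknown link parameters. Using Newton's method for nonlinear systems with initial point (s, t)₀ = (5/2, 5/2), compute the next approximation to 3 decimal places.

(2.003, 1.312)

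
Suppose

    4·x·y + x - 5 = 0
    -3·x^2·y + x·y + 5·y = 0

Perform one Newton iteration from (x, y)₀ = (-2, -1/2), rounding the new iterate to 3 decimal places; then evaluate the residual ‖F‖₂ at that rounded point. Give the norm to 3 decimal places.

At (-2, -1/2): F = (-3.000, 4.500).
Jacobian J = [[4·y + 1, 4·x], [-6·x·y + y, -3·x^2 + x + 5]].
At the point, J = [[-1.000, -8.000], [-6.500, -9.000]] (det J = -43.000).
Solving J·Δ = −F gives Δ = (1.465, -0.558).
Then the next iterate is (x, y)₁ = (-0.535, -1.058).
Re-evaluating at (-0.535, -1.058): F = (-3.27088, -3.81549), so ‖F‖₂ = 5.026.

5.026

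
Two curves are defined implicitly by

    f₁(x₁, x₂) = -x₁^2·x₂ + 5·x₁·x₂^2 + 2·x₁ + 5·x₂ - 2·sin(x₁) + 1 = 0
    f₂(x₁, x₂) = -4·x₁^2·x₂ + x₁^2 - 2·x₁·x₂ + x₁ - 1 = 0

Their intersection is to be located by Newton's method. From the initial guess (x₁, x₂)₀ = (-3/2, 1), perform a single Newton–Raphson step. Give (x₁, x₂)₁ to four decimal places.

(-0.2636, 1.6069)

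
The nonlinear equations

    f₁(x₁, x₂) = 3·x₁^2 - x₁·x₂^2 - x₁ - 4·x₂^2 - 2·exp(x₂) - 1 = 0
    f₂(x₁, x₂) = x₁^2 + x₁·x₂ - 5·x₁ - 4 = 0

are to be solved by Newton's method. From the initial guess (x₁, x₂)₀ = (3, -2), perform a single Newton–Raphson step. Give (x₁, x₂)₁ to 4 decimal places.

At (3, -2): F = (-5.270671, -16.0000).
Jacobian J = [[6·x₁ - x₂^2 - 1, -2·x₁·x₂ - 8·x₂ - 2·exp(x₂)], [2·x₁ + x₂ - 5, x₁]].
At the point, J = [[13.0000, 27.729329], [-1.0000, 3.0000]] (det J = 66.729329).
Solving J·Δ = −F gives Δ = (-6.4118, 3.1961).
Then the next iterate is (x₁, x₂)₁ = (-3.4118, 1.1961).

(-3.4118, 1.1961)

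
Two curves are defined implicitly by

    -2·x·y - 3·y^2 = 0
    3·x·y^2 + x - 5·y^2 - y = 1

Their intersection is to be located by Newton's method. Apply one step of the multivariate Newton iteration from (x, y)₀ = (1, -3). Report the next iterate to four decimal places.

(1.0236, -1.6963)

At (1, -3): F = (-21.0000, -15.0000).
Jacobian J = [[-2·y, -2·x - 6·y], [3·y^2 + 1, 6·x·y - 10·y - 1]].
At the point, J = [[6.0000, 16.0000], [28.0000, 11.0000]] (det J = -382.0000).
Solving J·Δ = −F gives Δ = (0.0236, 1.3037).
Then the next iterate is (x, y)₁ = (1.0236, -1.6963).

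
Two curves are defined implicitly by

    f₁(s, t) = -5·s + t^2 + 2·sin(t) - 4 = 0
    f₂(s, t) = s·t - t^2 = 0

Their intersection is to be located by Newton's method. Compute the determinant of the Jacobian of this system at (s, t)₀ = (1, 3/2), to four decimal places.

5.2878

J = [[-5, 2·t + 2·cos(t)], [t, s - 2·t]].
At the point, J = [[-5.0000, 3.141474], [1.5000, -2.0000]].
det J = 5.2878.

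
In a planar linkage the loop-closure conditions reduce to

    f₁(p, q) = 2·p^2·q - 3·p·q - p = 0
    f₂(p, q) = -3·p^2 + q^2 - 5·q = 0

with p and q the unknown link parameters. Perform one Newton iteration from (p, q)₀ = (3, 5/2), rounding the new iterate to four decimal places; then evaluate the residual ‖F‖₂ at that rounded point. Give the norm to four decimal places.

At (3, 5/2): F = (19.5000, -33.2500).
Jacobian J = [[4·p·q - 3·q - 1, 2·p^2 - 3·p], [-6·p, 2·q - 5]].
At the point, J = [[21.5000, 9.0000], [-18.0000, 0.0000]] (det J = 162.0000).
Solving J·Δ = −F gives Δ = (-1.8472, 2.2461).
Then the next iterate is (p, q)₁ = (1.1528, 4.7461).
Re-evaluating at (1.1528, 4.7461): F = (-4.952074, -5.191878), so ‖F‖₂ = 7.1749.

7.1749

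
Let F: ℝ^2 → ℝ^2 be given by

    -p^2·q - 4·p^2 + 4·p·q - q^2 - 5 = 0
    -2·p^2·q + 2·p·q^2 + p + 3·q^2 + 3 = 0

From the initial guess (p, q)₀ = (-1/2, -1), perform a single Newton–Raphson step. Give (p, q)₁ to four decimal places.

At (-1/2, -1): F = (-4.7500, 5.0000).
Jacobian J = [[-2·p·q - 8·p + 4·q, -p^2 + 4·p - 2·q], [-4·p·q + 2·q^2 + 1, -2·p^2 + 4·p·q + 6·q]].
At the point, J = [[-1.0000, -0.2500], [1.0000, -4.5000]] (det J = 4.7500).
Solving J·Δ = −F gives Δ = (-4.7632, 0.0526).
Then the next iterate is (p, q)₁ = (-5.2632, -0.9474).

(-5.2632, -0.9474)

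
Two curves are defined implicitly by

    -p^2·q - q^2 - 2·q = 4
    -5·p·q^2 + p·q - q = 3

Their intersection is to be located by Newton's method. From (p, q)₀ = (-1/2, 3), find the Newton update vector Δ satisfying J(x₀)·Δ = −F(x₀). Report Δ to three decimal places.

(-0.467, -2.564)

At (-1/2, 3): F = (-19.750, 15.000).
Jacobian J = [[-2·p·q, -p^2 - 2·q - 2], [-5·q^2 + q, -10·p·q + p - 1]].
At the point, J = [[3.000, -8.250], [-42.000, 13.500]] (det J = -306.000).
Solving J·Δ = −F gives Δ = (-0.467, -2.564).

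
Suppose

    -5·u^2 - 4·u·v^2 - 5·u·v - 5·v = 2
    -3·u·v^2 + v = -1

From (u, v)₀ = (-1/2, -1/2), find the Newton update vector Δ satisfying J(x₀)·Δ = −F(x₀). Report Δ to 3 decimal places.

At (-1/2, -1/2): F = (-1.500, 0.875).
Jacobian J = [[-10·u - 4·v^2 - 5·v, -8·u·v - 5·u - 5], [-3·v^2, -6·u·v + 1]].
At the point, J = [[6.500, -4.500], [-0.750, -0.500]] (det J = -6.625).
Solving J·Δ = −F gives Δ = (0.708, 0.689).

(0.708, 0.689)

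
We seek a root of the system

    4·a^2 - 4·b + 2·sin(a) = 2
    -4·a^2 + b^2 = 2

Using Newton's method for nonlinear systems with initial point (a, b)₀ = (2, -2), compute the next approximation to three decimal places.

At (2, -2): F = (23.81859, -14.000).
Jacobian J = [[8·a + 2·cos(a), -4], [-8·a, 2·b]].
At the point, J = [[15.16771, -4.000], [-16.000, -4.000]] (det J = -124.67083).
Solving J·Δ = −F gives Δ = (-1.213, 1.354).
Then the next iterate is (a, b)₁ = (0.787, -0.646).

(0.787, -0.646)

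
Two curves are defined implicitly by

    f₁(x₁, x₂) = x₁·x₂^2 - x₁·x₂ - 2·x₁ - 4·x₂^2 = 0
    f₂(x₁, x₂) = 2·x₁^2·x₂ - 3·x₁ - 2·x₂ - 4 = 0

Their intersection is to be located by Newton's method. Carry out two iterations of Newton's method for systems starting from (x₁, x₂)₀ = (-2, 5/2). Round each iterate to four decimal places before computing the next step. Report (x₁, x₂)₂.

(-1.2563, 1.0108)

At (-2, 5/2): F = (-28.5000, 17.0000).
Jacobian J = [[x₂^2 - x₂ - 2, 2·x₁·x₂ - x₁ - 8·x₂], [4·x₁·x₂ - 3, 2·x₁^2 - 2]].
At the point, J = [[1.7500, -28.0000], [-23.0000, 6.0000]] (det J = -633.5000).
Solving J·Δ = −F gives Δ = (0.4815, -0.9878).
Then the next iterate is (x₁, x₂)₁ = (-1.5185, 1.5122).
Round to (-1.5185, 1.5122) and repeat: F = (-7.286148, 4.504889), J = [[-1.225451, -15.171651], [-12.185103, 2.611684]].
Δ = (0.2622, -0.5014), so (x₁, x₂)₂ = (-1.2563, 1.0108).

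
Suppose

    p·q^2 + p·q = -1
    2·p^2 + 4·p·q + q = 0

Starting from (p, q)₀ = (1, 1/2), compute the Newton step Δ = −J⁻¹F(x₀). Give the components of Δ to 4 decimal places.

At (1, 1/2): F = (1.7500, 4.5000).
Jacobian J = [[q^2 + q, 2·p·q + p], [4·p + 4·q, 4·p + 1]].
At the point, J = [[0.7500, 2.0000], [6.0000, 5.0000]] (det J = -8.2500).
Solving J·Δ = −F gives Δ = (-0.0303, -0.8636).

(-0.0303, -0.8636)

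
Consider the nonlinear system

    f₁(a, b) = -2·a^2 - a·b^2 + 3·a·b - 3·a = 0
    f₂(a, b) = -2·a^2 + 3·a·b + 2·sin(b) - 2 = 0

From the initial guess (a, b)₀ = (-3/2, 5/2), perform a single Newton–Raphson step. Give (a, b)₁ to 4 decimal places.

At (-3/2, 5/2): F = (-1.8750, -16.553056).
Jacobian J = [[-4·a - b^2 + 3·b - 3, -2·a·b + 3·a], [-4·a + 3·b, 3·a + 2·cos(b)]].
At the point, J = [[4.2500, 3.0000], [13.5000, -6.102287]] (det J = -66.434721).
Solving J·Δ = −F gives Δ = (0.9197, -0.6779).
Then the next iterate is (a, b)₁ = (-0.5803, 1.8221).

(-0.5803, 1.8221)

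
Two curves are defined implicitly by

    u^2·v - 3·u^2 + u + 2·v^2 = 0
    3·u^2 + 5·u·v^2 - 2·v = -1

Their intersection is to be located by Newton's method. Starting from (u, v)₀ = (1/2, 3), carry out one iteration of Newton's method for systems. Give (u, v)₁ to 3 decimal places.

At (1/2, 3): F = (18.500, 18.250).
Jacobian J = [[2·u·v - 6·u + 1, u^2 + 4·v], [6·u + 5·v^2, 10·u·v - 2]].
At the point, J = [[1.000, 12.250], [48.000, 13.000]] (det J = -575.000).
Solving J·Δ = −F gives Δ = (0.029, -1.513).
Then the next iterate is (u, v)₁ = (0.529, 1.487).

(0.529, 1.487)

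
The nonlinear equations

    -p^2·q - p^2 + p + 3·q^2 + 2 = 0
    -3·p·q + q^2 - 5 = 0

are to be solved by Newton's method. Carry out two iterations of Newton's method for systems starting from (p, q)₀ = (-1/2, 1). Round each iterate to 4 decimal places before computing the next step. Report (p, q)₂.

(-1.3310, 0.9904)

At (-1/2, 1): F = (4.0000, -2.5000).
Jacobian J = [[-2·p·q - 2·p + 1, -p^2 + 6·q], [-3·q, -3·p + 2·q]].
At the point, J = [[3.0000, 5.7500], [-3.0000, 3.5000]] (det J = 27.7500).
Solving J·Δ = −F gives Δ = (-1.0225, -0.1622).
Then the next iterate is (p, q)₁ = (-1.5225, 0.8378).
Round to (-1.5225, 0.8378) and repeat: F = (-1.676805, -0.471440), J = [[6.596101, 2.708794], [-2.5134, 6.2431]].
Δ = (0.1915, 0.1526), so (p, q)₂ = (-1.3310, 0.9904).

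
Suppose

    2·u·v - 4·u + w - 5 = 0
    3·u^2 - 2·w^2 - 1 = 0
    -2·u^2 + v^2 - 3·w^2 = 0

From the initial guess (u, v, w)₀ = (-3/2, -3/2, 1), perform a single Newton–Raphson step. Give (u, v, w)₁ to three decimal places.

(-0.863, -0.985, 0.504)

At (-3/2, -3/2, 1): F = (6.500, 3.750, -5.250).
Jacobian J = [[2·v - 4, 2·u, 1], [6·u, 0, -4·w], [-4·u, 2·v, -6·w]].
At the point, J = [[-7.000, -3.000, 1.000], [-9.000, 0.000, -4.000], [6.000, -3.000, -6.000]] (det J = 345.000).
Solving J·Δ = −F gives Δ = (0.637, 0.515, -0.496).
Then the next iterate is (u, v, w)₁ = (-0.863, -0.985, 0.504).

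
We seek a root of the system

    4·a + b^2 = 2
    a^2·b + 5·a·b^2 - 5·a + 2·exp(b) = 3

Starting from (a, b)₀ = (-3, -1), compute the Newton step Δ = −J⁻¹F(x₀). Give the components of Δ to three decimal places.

(3.154, -0.193)

At (-3, -1): F = (-13.000, -11.26424).
Jacobian J = [[4, 2·b], [2·a·b + 5·b^2 - 5, a^2 + 10·a·b + 2·exp(b)]].
At the point, J = [[4.000, -2.000], [6.000, 39.73576]] (det J = 170.94304).
Solving J·Δ = −F gives Δ = (3.154, -0.193).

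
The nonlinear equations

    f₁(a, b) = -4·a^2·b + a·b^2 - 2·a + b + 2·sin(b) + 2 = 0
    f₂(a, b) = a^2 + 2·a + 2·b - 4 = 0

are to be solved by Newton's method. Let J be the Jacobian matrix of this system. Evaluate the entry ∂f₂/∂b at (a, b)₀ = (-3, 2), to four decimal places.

∂f₂/∂b = 2.
At (-3, 2) this is 2.0000.

2.0000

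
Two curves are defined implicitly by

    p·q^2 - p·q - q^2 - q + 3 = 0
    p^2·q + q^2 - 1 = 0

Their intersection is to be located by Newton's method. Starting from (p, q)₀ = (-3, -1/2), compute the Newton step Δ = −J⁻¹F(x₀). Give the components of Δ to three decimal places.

At (-3, -1/2): F = (1.000, -5.250).
Jacobian J = [[q^2 - q, 2·p·q - p - 2·q - 1], [2·p·q, p^2 + 2·q]].
At the point, J = [[0.750, 6.000], [3.000, 8.000]] (det J = -12.000).
Solving J·Δ = −F gives Δ = (3.292, -0.578).

(3.292, -0.578)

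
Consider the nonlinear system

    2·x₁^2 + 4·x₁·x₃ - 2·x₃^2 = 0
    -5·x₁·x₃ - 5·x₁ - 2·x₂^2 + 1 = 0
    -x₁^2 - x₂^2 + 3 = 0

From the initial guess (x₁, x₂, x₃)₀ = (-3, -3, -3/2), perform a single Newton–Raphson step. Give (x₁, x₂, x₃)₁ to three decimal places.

(-1.454, -2.046, -0.888)

At (-3, -3, -3/2): F = (31.500, -24.500, -15.000).
Jacobian J = [[4·x₁ + 4·x₃, 0, 4·x₁ - 4·x₃], [-5·x₃ - 5, -4·x₂, -5·x₁], [-2·x₁, -2·x₂, 0]].
At the point, J = [[-18.000, 0.000, -6.000], [2.500, 12.000, 15.000], [6.000, 6.000, 0.000]] (det J = 1962.000).
Solving J·Δ = −F gives Δ = (1.546, 0.954, 0.612).
Then the next iterate is (x₁, x₂, x₃)₁ = (-1.454, -2.046, -0.888).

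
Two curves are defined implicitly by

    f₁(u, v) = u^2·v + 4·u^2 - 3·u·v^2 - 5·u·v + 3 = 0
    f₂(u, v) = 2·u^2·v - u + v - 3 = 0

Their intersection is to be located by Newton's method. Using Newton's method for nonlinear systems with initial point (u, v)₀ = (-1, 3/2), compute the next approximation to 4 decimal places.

(-2.0513, -1.7863)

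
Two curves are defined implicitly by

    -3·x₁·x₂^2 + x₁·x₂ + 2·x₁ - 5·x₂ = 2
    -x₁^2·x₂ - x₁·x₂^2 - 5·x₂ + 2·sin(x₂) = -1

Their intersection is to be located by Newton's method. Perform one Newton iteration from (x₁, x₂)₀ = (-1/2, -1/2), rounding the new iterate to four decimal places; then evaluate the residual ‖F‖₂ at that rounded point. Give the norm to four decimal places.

3.1506

At (-1/2, -1/2): F = (0.1250, 2.791149).
Jacobian J = [[-3·x₂^2 + x₂ + 2, -6·x₁·x₂ + x₁ - 5], [-2·x₁·x₂ - x₂^2, -x₁^2 - 2·x₁·x₂ + 2·cos(x₂) - 5]].
At the point, J = [[0.7500, -7.0000], [-0.7500, -3.994835]] (det J = -8.246126).
Solving J·Δ = −F gives Δ = (2.3088, 0.2652).
Then the next iterate is (x₁, x₂)₁ = (1.8088, -0.2348).
Re-evaluating at (1.8088, -0.2348): F = (2.067731, 2.377191), so ‖F‖₂ = 3.1506.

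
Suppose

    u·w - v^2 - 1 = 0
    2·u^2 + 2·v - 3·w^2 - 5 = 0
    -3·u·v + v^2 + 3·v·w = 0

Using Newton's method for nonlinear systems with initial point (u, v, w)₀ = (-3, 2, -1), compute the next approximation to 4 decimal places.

At (-3, 2, -1): F = (-2.0000, 14.0000, 16.0000).
Jacobian J = [[w, -2·v, u], [4·u, 2, -6·w], [-3·v, -3·u + 2·v + 3·w, 3·v]].
At the point, J = [[-1.0000, -4.0000, -3.0000], [-12.0000, 2.0000, 6.0000], [-6.0000, 10.0000, 6.0000]] (det J = 228.0000).
Solving J·Δ = −F gives Δ = (1.2105, -1.1579, 0.4737).
Then the next iterate is (u, v, w)₁ = (-1.7895, 0.8421, -0.5263).

(-1.7895, 0.8421, -0.5263)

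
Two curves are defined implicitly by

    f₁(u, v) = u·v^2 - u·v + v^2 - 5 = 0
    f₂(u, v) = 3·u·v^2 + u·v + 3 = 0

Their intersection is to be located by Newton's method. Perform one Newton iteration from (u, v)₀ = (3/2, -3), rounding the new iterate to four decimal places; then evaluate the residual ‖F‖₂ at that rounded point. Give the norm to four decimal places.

At (3/2, -3): F = (22.0000, 39.0000).
Jacobian J = [[v^2 - v, 2·u·v - u + 2·v], [3·v^2 + v, 6·u·v + u]].
At the point, J = [[12.0000, -16.5000], [24.0000, -25.5000]] (det J = 90.0000).
Solving J·Δ = −F gives Δ = (-0.9167, 0.6667).
Then the next iterate is (u, v)₁ = (0.5833, -2.3333).
Re-evaluating at (0.5833, -2.3333): F = (4.980956, 11.165947), so ‖F‖₂ = 12.2265.

12.2265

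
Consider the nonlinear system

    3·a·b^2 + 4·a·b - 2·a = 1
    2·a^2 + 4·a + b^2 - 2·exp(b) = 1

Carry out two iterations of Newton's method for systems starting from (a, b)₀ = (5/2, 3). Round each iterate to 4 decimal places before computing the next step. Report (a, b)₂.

At (5/2, 3): F = (91.5000, -9.671074).
Jacobian J = [[3·b^2 + 4·b - 2, 6·a·b + 4·a], [4·a + 4, 2·b - 2·exp(b)]].
At the point, J = [[37.0000, 55.0000], [14.0000, -34.171074]] (det J = -2034.329732).
Solving J·Δ = −F gives Δ = (-1.2755, -0.8056).
Then the next iterate is (a, b)₁ = (1.2245, 2.1944).
Round to (1.2245, 2.1944) and repeat: F = (24.988511, -6.237037), J = [[21.223774, 21.020257], [8.8980, -13.560429]].
Δ = (-0.4375, -0.7470), so (a, b)₂ = (0.7870, 1.4474).

(0.7870, 1.4474)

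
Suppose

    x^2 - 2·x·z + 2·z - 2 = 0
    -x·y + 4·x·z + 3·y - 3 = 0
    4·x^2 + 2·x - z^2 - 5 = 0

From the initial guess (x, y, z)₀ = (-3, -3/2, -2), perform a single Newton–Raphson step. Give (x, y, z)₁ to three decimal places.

(-1.786, 0.673, -0.571)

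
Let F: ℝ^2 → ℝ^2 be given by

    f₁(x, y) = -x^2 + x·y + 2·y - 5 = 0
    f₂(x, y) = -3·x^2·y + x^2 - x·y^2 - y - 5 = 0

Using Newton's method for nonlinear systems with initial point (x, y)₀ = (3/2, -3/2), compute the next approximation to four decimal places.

At (3/2, -3/2): F = (-12.5000, 5.5000).
Jacobian J = [[-2·x + y, x + 2], [-6·x·y + 2·x - y^2, -3·x^2 - 2·x·y - 1]].
At the point, J = [[-4.5000, 3.5000], [14.2500, -3.2500]] (det J = -35.2500).
Solving J·Δ = −F gives Δ = (0.6064, 4.3511).
Then the next iterate is (x, y)₁ = (2.1064, 2.8511).

(2.1064, 2.8511)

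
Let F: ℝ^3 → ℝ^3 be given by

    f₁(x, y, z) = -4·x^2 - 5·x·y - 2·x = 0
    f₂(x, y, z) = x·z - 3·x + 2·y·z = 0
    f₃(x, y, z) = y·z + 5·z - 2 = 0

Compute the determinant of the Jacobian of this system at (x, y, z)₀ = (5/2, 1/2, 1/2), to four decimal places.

-263.7500

J = [[-8·x - 5·y - 2, -5·x, 0], [z - 3, 2·z, x + 2·y], [0, z, y + 5]].
At the point, J = [[-24.5000, -12.5000, 0.0000], [-2.5000, 1.0000, 3.5000], [0.0000, 0.5000, 5.5000]].
det J = -263.7500.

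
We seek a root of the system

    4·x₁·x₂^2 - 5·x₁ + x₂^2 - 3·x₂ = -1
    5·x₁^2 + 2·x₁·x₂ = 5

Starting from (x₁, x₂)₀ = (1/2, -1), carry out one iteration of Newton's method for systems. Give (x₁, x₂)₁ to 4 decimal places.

At (1/2, -1): F = (4.5000, -4.7500).
Jacobian J = [[4·x₂^2 - 5, 8·x₁·x₂ + 2·x₂ - 3], [10·x₁ + 2·x₂, 2·x₁]].
At the point, J = [[-1.0000, -9.0000], [3.0000, 1.0000]] (det J = 26.0000).
Solving J·Δ = −F gives Δ = (1.4712, 0.3365).
Then the next iterate is (x₁, x₂)₁ = (1.9712, -0.6635).

(1.9712, -0.6635)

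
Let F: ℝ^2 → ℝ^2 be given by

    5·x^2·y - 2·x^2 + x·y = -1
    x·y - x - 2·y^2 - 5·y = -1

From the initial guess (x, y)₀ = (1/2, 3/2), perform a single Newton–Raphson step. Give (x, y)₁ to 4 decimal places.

(0.3118, 0.4672)

At (1/2, 3/2): F = (3.1250, -10.7500).
Jacobian J = [[10·x·y - 4·x + y, 5·x^2 + x], [y - 1, x - 4·y - 5]].
At the point, J = [[7.0000, 1.7500], [0.5000, -10.5000]] (det J = -74.3750).
Solving J·Δ = −F gives Δ = (-0.1882, -1.0328).
Then the next iterate is (x, y)₁ = (0.3118, 0.4672).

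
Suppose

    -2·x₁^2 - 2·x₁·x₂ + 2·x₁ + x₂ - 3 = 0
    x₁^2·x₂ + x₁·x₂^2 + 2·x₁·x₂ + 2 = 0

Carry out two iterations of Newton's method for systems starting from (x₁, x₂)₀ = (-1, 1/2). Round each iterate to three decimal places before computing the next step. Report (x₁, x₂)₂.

(-0.157, 2.249)

At (-1, 1/2): F = (-5.500, 1.250).
Jacobian J = [[-4·x₁ - 2·x₂ + 2, -2·x₁ + 1], [2·x₁·x₂ + x₂^2 + 2·x₂, x₁^2 + 2·x₁·x₂ + 2·x₁]].
At the point, J = [[5.000, 3.000], [0.250, -2.000]] (det J = -10.750).
Solving J·Δ = −F gives Δ = (0.674, 0.709).
Then the next iterate is (x₁, x₂)₁ = (-0.326, 1.209).
Round to (-0.326, 1.209) and repeat: F = (-1.86728, 0.86371), J = [[0.886, 1.652], [3.09141, -1.33399]].
Δ = (0.169, 1.040), so (x₁, x₂)₂ = (-0.157, 2.249).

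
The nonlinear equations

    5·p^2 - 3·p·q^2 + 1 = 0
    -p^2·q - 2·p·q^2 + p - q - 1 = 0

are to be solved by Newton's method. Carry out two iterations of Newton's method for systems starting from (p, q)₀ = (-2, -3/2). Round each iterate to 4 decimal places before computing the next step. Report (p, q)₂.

(-0.1952, -1.2993)

At (-2, -3/2): F = (34.5000, 13.5000).
Jacobian J = [[10·p - 3·q^2, -6·p·q], [-2·p·q - 2·q^2 + 1, -p^2 - 4·p·q - 1]].
At the point, J = [[-26.7500, -18.0000], [-9.5000, -17.0000]] (det J = 283.7500).
Solving J·Δ = −F gives Δ = (1.2106, 0.1176).
Then the next iterate is (p, q)₁ = (-0.7894, -1.3824).
Round to (-0.7894, -1.3824) and repeat: F = (8.641462, 3.471580), J = [[-13.627089, -6.547599], [-5.004593, -5.988219]].
Δ = (0.5942, 0.0831), so (p, q)₂ = (-0.1952, -1.2993).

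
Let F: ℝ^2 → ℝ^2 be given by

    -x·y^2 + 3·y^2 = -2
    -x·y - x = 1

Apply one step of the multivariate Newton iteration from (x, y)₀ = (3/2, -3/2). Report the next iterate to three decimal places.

At (3/2, -3/2): F = (5.375, -0.250).
Jacobian J = [[-y^2, -2·x·y + 6·y], [-y - 1, -x]].
At the point, J = [[-2.250, -4.500], [0.500, -1.500]] (det J = 5.625).
Solving J·Δ = −F gives Δ = (1.633, 0.378).
Then the next iterate is (x, y)₁ = (3.133, -1.122).

(3.133, -1.122)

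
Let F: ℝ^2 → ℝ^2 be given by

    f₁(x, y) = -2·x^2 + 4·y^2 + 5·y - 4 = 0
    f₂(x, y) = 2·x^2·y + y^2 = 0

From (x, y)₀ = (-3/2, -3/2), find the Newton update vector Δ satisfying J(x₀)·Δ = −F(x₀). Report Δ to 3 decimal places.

(0.583, -0.500)

At (-3/2, -3/2): F = (-7.000, -4.500).
Jacobian J = [[-4·x, 8·y + 5], [4·x·y, 2·x^2 + 2·y]].
At the point, J = [[6.000, -7.000], [9.000, 1.500]] (det J = 72.000).
Solving J·Δ = −F gives Δ = (0.583, -0.500).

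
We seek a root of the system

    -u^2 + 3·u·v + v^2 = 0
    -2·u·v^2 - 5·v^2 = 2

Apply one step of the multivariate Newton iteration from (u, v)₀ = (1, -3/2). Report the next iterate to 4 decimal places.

(0.5000, -0.7619)

At (1, -3/2): F = (-3.2500, -17.7500).
Jacobian J = [[-2·u + 3·v, 3·u + 2·v], [-2·v^2, -4·u·v - 10·v]].
At the point, J = [[-6.5000, 0.0000], [-4.5000, 21.0000]] (det J = -136.5000).
Solving J·Δ = −F gives Δ = (-0.5000, 0.7381).
Then the next iterate is (u, v)₁ = (0.5000, -0.7619).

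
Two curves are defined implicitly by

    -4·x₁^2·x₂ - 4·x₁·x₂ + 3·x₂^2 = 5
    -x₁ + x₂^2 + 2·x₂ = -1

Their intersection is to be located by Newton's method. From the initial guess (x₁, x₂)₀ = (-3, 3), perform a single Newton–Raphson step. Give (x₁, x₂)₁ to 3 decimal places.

At (-3, 3): F = (-50.000, 19.000).
Jacobian J = [[-8·x₁·x₂ - 4·x₂, -4·x₁^2 - 4·x₁ + 6·x₂], [-1, 2·x₂ + 2]].
At the point, J = [[60.000, -6.000], [-1.000, 8.000]] (det J = 474.000).
Solving J·Δ = −F gives Δ = (0.603, -2.300).
Then the next iterate is (x₁, x₂)₁ = (-2.397, 0.700).

(-2.397, 0.700)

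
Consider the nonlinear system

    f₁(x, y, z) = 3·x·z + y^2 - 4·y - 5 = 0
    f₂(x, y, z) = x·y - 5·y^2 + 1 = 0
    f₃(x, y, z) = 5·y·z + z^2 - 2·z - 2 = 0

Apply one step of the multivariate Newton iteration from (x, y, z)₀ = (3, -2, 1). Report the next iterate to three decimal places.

(2.816, -0.929, 0.235)

At (3, -2, 1): F = (16.000, -25.000, -13.000).
Jacobian J = [[3·z, 2·y - 4, 3·x], [y, x - 10·y, 0], [0, 5·z, 5·y + 2·z - 2]].
At the point, J = [[3.000, -8.000, 9.000], [-2.000, 23.000, 0.000], [0.000, 5.000, -10.000]] (det J = -620.000).
Solving J·Δ = −F gives Δ = (-0.184, 1.071, -0.765).
Then the next iterate is (x, y, z)₁ = (2.816, -0.929, 0.235).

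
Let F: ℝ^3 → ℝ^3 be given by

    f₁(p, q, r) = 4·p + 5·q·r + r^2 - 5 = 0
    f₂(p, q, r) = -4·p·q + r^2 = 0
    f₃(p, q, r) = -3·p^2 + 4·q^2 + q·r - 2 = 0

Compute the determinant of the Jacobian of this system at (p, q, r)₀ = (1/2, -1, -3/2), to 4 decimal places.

J = [[4, 5·r, 5·q + 2·r], [-4·q, -4·p, 2·r], [-6·p, 8·q + r, q]].
At the point, J = [[4.0000, -7.5000, -8.0000], [4.0000, -2.0000, -3.0000], [-3.0000, -9.5000, -1.0000]].
det J = 148.5000.

148.5000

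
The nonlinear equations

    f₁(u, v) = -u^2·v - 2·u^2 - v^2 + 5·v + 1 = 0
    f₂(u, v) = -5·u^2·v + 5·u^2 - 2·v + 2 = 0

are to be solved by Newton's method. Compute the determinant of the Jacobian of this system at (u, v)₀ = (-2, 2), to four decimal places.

-292.0000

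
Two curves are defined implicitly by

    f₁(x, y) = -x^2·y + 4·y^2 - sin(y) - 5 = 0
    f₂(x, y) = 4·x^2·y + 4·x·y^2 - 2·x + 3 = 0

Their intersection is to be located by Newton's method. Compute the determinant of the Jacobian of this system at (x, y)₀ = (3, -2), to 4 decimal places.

-979.8510

J = [[-2·x·y, -x^2 + 8·y - cos(y)], [8·x·y + 4·y^2 - 2, 4·x^2 + 8·x·y]].
At the point, J = [[12.0000, -24.583853], [-34.0000, -12.0000]].
det J = -979.8510.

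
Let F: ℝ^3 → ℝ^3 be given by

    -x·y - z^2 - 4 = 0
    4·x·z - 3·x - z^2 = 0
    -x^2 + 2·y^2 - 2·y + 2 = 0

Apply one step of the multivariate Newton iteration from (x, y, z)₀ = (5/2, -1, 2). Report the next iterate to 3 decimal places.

(2.458, -1.006, 0.619)

At (5/2, -1, 2): F = (-5.500, 8.500, -0.250).
Jacobian J = [[-y, -x, -2·z], [4·z - 3, 0, 4·x - 2·z], [-2·x, 4·y - 2, 0]].
At the point, J = [[1.000, -2.500, -4.000], [5.000, 0.000, 6.000], [-5.000, -6.000, 0.000]] (det J = 231.000).
Solving J·Δ = −F gives Δ = (-0.042, -0.006, -1.381).
Then the next iterate is (x, y, z)₁ = (2.458, -1.006, 0.619).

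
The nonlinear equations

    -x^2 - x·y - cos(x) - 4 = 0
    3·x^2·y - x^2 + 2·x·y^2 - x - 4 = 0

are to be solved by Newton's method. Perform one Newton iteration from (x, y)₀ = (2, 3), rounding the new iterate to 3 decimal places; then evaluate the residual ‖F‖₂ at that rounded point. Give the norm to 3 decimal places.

At (2, 3): F = (-13.58385, 62.000).
Jacobian J = [[-2·x - y + sin(x), -x], [6·x·y - 2·x + 2·y^2 - 1, 3·x^2 + 4·x·y]].
At the point, J = [[-6.09070, -2.000], [49.000, 36.000]] (det J = -121.26529).
Solving J·Δ = −F gives Δ = (-3.010, 2.375).
Then the next iterate is (x, y)₁ = (-1.010, 5.375).
Re-evaluating at (-1.010, 5.375): F = (-0.12321, -45.92005), so ‖F‖₂ = 45.920.

45.920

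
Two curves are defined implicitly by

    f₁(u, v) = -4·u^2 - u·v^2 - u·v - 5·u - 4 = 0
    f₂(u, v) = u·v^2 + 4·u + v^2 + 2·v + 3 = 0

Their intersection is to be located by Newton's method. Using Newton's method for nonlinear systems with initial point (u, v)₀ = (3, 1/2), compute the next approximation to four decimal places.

At (3, 1/2): F = (-57.2500, 17.0000).
Jacobian J = [[-8·u - v^2 - v - 5, -2·u·v - u], [v^2 + 4, 2·u·v + 2·v + 2]].
At the point, J = [[-29.7500, -6.0000], [4.2500, 6.0000]] (det J = -153.0000).
Solving J·Δ = −F gives Δ = (-1.5784, -1.7153).
Then the next iterate is (u, v)₁ = (1.4216, -1.2153).

(1.4216, -1.2153)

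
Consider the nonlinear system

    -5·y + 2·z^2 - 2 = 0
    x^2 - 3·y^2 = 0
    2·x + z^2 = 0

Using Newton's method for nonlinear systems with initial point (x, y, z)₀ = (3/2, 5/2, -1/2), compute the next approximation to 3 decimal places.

At (3/2, 5/2, -1/2): F = (-14.000, -16.500, 3.250).
Jacobian J = [[0, -5, 4·z], [2·x, -6·y, 0], [2, 0, 2·z]].
At the point, J = [[0.000, -5.000, -2.000], [3.000, -15.000, 0.000], [2.000, 0.000, -1.000]] (det J = -75.000).
Solving J·Δ = −F gives Δ = (-3.000, -1.700, -2.750).
Then the next iterate is (x, y, z)₁ = (-1.500, 0.800, -3.250).

(-1.500, 0.800, -3.250)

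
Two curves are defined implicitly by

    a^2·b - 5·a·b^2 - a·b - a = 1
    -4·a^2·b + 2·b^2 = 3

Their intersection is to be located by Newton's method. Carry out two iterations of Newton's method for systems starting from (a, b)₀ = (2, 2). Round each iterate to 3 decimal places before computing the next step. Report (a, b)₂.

At (2, 2): F = (-39.000, -27.000).
Jacobian J = [[2·a·b - 5·b^2 - b - 1, a^2 - 10·a·b - a], [-8·a·b, -4·a^2 + 4·b]].
At the point, J = [[-15.000, -38.000], [-32.000, -8.000]] (det J = -1096.000).
Solving J·Δ = −F gives Δ = (-0.651, -0.769).
Then the next iterate is (a, b)₁ = (1.349, 1.231).
Round to (1.349, 1.231) and repeat: F = (-11.99055, -8.92998), J = [[-6.48657, -16.13539], [-13.28495, -2.35520]].
Δ = (-0.582, -0.509), so (a, b)₂ = (0.767, 0.722).

(0.767, 0.722)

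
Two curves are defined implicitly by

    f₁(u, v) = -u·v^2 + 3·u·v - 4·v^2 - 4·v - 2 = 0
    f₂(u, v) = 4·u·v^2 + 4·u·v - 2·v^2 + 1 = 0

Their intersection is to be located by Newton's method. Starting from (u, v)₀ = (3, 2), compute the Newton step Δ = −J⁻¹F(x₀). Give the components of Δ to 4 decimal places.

At (3, 2): F = (-20.0000, 65.0000).
Jacobian J = [[-v^2 + 3·v, -2·u·v + 3·u - 8·v - 4], [4·v^2 + 4·v, 8·u·v + 4·u - 4·v]].
At the point, J = [[2.0000, -23.0000], [24.0000, 52.0000]] (det J = 656.0000).
Solving J·Δ = −F gives Δ = (-0.6936, -0.9299).

(-0.6936, -0.9299)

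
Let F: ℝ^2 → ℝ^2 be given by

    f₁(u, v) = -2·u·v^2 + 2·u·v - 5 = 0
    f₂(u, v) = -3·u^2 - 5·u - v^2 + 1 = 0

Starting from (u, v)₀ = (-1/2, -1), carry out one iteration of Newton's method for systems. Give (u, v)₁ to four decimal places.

At (-1/2, -1): F = (-3.0000, 1.7500).
Jacobian J = [[-2·v^2 + 2·v, -4·u·v + 2·u], [-6·u - 5, -2·v]].
At the point, J = [[-4.0000, -3.0000], [-2.0000, 2.0000]] (det J = -14.0000).
Solving J·Δ = −F gives Δ = (-0.0536, -0.9286).
Then the next iterate is (u, v)₁ = (-0.5536, -1.9286).

(-0.5536, -1.9286)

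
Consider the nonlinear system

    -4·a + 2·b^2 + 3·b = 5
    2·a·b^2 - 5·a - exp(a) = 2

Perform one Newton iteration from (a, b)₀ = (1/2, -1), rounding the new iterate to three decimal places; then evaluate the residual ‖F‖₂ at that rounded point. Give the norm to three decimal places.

88.694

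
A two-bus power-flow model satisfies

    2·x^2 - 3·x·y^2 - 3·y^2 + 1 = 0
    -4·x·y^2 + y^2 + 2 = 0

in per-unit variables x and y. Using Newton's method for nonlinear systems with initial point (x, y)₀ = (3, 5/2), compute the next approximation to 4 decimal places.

At (3, 5/2): F = (-56.0000, -66.7500).
Jacobian J = [[4·x - 3·y^2, -6·x·y - 6·y], [-4·y^2, -8·x·y + 2·y]].
At the point, J = [[-6.7500, -60.0000], [-25.0000, -55.0000]] (det J = -1128.7500).
Solving J·Δ = −F gives Δ = (-0.8195, -0.8411).
Then the next iterate is (x, y)₁ = (2.1805, 1.6589).

(2.1805, 1.6589)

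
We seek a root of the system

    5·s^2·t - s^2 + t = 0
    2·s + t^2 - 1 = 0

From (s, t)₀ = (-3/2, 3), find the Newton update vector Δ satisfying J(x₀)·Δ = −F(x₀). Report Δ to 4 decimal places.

(0.5271, -1.0090)

At (-3/2, 3): F = (34.5000, 5.0000).
Jacobian J = [[10·s·t - 2·s, 5·s^2 + 1], [2, 2·t]].
At the point, J = [[-42.0000, 12.2500], [2.0000, 6.0000]] (det J = -276.5000).
Solving J·Δ = −F gives Δ = (0.5271, -1.0090).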